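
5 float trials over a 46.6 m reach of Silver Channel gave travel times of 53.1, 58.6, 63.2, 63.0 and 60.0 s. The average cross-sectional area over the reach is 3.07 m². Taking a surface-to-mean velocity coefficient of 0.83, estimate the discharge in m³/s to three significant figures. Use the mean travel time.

t̄ = (53.1 + 58.6 + 63.2 + 63.0 + 60.0) / 5 = 59.58 s
v_surface = L / t̄ = 46.6 / 59.58 = 0.7821 m/s
v_mean = 0.83 × 0.7821 = 0.6492 m/s
Q = A × v_mean = 3.07 × 0.6492 = 1.993 m³/s

1.99 m³/s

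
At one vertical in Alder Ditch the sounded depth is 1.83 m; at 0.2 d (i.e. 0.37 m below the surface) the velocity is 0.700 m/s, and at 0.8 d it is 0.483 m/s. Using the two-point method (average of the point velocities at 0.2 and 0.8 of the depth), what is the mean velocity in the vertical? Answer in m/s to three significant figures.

0.592 m/s

v̄ = (0.700 + 0.483) / 2 = 0.5915 m/s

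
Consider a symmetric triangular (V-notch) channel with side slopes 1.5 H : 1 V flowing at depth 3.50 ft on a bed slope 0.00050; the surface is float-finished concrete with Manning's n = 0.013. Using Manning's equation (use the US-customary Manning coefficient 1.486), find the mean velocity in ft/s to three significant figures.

A = z·y² = 1.5×3.50² = 18.38 ft²
P = 2y√(1+z²) = 2×3.50×√(1+1.5²) = 12.62 ft
R = A/P = 18.38/12.62 = 1.456 ft
Q = (1.486/n)·A·R^(2/3)·S^(1/2) = (1.486/0.013) × 18.38 × 1.456^(2/3) × 0.00050^(1/2) = 60.34 ft³/s
V = Q/A = 60.34/18.38 = 3.284 ft/s

3.28 ft/s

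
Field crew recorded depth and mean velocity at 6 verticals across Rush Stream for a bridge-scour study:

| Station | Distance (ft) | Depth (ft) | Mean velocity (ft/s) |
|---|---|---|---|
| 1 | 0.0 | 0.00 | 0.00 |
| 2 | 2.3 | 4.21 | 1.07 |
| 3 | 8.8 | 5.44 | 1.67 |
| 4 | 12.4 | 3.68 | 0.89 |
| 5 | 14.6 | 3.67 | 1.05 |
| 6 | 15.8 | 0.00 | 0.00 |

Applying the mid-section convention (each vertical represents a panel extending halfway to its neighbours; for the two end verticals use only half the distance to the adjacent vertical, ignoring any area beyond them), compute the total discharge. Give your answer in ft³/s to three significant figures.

81.7 ft³/s

w_2 = (8.8 − 0.0)/2 = 4.4 ft; q_2 = 1.07 × 4.21 × 4.4 = 19.82 ft³/s
w_3 = (12.4 − 2.3)/2 = 5.05 ft; q_3 = 1.67 × 5.44 × 5.05 = 45.88 ft³/s
w_4 = (14.6 − 8.8)/2 = 2.9 ft; q_4 = 0.89 × 3.68 × 2.9 = 9.498 ft³/s
w_5 = (15.8 − 12.4)/2 = 1.7 ft; q_5 = 1.05 × 3.67 × 1.7 = 6.551 ft³/s
Stations 1, 6 contribute zero (depth or velocity is 0).
Q = Σ qᵢ = 81.75 ft³/s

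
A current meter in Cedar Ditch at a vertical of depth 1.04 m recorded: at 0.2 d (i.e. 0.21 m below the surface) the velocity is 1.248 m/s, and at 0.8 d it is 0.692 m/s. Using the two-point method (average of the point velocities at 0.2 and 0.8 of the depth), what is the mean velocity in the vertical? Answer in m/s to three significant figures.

0.970 m/s

v̄ = (1.248 + 0.692) / 2 = 0.9700 m/s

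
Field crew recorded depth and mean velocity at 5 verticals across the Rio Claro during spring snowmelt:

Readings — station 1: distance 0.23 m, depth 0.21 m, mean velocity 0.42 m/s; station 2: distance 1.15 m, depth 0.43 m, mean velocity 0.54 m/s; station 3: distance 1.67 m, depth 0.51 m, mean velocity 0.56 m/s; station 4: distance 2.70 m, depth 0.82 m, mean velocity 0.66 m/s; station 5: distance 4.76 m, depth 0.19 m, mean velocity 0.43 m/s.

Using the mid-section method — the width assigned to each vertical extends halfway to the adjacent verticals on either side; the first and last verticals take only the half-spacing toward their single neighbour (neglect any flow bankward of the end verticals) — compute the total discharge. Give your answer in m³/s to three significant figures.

1.35 m³/s

w_1 = (1.15 − 0.23)/2 = 0.46 m; q_1 = 0.42 × 0.21 × 0.46 = 0.04057 m³/s
w_2 = (1.67 − 0.23)/2 = 0.72 m; q_2 = 0.54 × 0.43 × 0.72 = 0.1672 m³/s
w_3 = (2.70 − 1.15)/2 = 0.775 m; q_3 = 0.56 × 0.51 × 0.775 = 0.2213 m³/s
w_4 = (4.76 − 1.67)/2 = 1.545 m; q_4 = 0.66 × 0.82 × 1.545 = 0.8362 m³/s
w_5 = (4.76 − 2.70)/2 = 1.03 m; q_5 = 0.43 × 0.19 × 1.03 = 0.08415 m³/s
Q = Σ qᵢ = 1.349 m³/s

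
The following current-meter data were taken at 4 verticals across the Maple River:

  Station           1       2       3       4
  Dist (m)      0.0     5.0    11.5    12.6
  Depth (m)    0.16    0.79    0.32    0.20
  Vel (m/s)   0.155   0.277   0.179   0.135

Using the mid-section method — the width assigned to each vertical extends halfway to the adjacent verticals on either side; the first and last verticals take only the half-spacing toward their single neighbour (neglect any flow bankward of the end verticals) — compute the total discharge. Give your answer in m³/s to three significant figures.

w_1 = (5.0 − 0.0)/2 = 2.5 m; q_1 = 0.155 × 0.16 × 2.5 = 0.06200 m³/s
w_2 = (11.5 − 0.0)/2 = 5.75 m; q_2 = 0.277 × 0.79 × 5.75 = 1.258 m³/s
w_3 = (12.6 − 5.0)/2 = 3.8 m; q_3 = 0.179 × 0.32 × 3.8 = 0.2177 m³/s
w_4 = (12.6 − 11.5)/2 = 0.55 m; q_4 = 0.135 × 0.20 × 0.55 = 0.01485 m³/s
Q = Σ qᵢ = 1.553 m³/s

1.55 m³/s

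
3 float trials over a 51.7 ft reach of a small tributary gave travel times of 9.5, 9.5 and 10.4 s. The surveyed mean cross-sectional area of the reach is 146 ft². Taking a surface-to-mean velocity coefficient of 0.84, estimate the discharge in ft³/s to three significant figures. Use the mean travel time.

647 ft³/s

t̄ = (9.5 + 9.5 + 10.4) / 3 = 9.8 s
v_surface = L / t̄ = 51.7 / 9.8 = 5.276 ft/s
v_mean = 0.84 × 5.276 = 4.431 ft/s
Q = A × v_mean = 146 × 4.431 = 647.0 ft³/s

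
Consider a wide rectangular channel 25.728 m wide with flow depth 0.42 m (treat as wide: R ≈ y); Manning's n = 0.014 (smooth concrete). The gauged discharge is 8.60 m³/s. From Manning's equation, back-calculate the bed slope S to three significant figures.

0.000395

A = b·y = 25.728 × 0.42 = 10.81 m²
Wide channel: R ≈ y = 0.42 m
S = (Q·n / (1·A·R^(2/3)))² = (8.60×0.014 / (1×10.81×0.5608))² = 0.0003947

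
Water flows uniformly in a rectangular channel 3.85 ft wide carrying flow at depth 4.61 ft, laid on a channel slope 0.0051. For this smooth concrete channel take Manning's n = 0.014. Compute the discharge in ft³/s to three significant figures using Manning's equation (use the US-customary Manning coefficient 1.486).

A = b·y = 3.85 × 4.61 = 17.75 ft²
P = b + 2y = 3.85 + 2×4.61 = 13.07 ft
R = A/P = 17.75/13.07 = 1.358 ft
Q = (1.486/n)·A·R^(2/3)·S^(1/2) = (1.486/0.014) × 17.75 × 1.358^(2/3) × 0.0051^(1/2) = 165.0 ft³/s

165 ft³/s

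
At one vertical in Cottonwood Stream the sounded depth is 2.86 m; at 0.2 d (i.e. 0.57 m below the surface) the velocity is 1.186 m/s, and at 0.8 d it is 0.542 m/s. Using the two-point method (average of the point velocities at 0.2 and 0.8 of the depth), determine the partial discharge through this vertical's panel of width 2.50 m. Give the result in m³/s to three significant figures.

6.18 m³/s

v̄ = (1.186 + 0.542) / 2 = 0.8640 m/s
q = v̄ × d × w = 0.8640 × 2.86 × 2.50 = 6.178 m³/s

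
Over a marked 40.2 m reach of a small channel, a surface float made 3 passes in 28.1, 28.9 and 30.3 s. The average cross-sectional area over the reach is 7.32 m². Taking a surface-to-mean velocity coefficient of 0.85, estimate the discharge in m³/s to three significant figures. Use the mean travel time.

t̄ = (28.1 + 28.9 + 30.3) / 3 = 29.1 s
v_surface = L / t̄ = 40.2 / 29.1 = 1.381 m/s
v_mean = 0.85 × 1.381 = 1.174 m/s
Q = A × v_mean = 7.32 × 1.174 = 8.595 m³/s

8.60 m³/s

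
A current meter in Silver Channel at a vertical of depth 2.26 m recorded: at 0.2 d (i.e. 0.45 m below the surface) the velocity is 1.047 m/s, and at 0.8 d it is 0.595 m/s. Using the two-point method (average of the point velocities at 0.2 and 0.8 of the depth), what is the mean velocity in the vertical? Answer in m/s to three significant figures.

v̄ = (1.047 + 0.595) / 2 = 0.8210 m/s

0.821 m/s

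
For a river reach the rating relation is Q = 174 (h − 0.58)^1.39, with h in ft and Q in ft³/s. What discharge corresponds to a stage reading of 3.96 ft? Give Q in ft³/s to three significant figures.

Q = 174 × (3.96 − 0.58)^1.39 = 174 × 3.38^1.39 = 945.7 ft³/s

946 ft³/s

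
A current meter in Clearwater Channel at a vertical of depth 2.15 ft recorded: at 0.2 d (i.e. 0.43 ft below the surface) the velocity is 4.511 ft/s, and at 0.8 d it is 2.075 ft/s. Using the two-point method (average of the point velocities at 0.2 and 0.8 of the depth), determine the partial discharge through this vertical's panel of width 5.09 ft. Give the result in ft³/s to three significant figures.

36.0 ft³/s

v̄ = (4.511 + 2.075) / 2 = 3.293 ft/s
q = v̄ × d × w = 3.293 × 2.15 × 5.09 = 36.04 ft³/s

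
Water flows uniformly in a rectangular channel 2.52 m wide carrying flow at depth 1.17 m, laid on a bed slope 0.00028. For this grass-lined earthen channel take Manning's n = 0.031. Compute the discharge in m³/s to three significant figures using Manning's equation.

A = b·y = 2.52 × 1.17 = 2.948 m²
P = b + 2y = 2.52 + 2×1.17 = 4.860 m
R = A/P = 2.948/4.860 = 0.6067 m
Q = (1/n)·A·R^(2/3)·S^(1/2) = (1/0.031) × 2.948 × 0.6067^(2/3) × 0.00028^(1/2) = 1.141 m³/s

1.14 m³/s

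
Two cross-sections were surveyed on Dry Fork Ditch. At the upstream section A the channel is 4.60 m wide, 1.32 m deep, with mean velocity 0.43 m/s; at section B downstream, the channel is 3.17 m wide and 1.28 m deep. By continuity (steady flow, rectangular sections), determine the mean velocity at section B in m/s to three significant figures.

Q = A₁V₁ = (4.60×1.32) × 0.43 = 2.611 m³/s
A₂ = 3.17 × 1.28 = 4.058 m²
V₂ = Q/A₂ = 2.611/4.058 = 0.6435 m/s

0.643 m/s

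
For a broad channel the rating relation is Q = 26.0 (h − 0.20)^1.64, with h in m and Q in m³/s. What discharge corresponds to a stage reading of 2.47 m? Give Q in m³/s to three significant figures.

Q = 26.0 × (2.47 − 0.20)^1.64 = 26.0 × 2.27^1.64 = 99.74 m³/s

99.7 m³/s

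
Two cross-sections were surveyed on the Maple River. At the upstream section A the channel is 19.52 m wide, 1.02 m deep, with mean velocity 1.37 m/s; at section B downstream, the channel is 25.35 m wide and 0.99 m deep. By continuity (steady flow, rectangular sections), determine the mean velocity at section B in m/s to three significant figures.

1.09 m/s

Q = A₁V₁ = (19.52×1.02) × 1.37 = 27.28 m³/s
A₂ = 25.35 × 0.99 = 25.10 m²
V₂ = Q/A₂ = 27.28/25.10 = 1.087 m/s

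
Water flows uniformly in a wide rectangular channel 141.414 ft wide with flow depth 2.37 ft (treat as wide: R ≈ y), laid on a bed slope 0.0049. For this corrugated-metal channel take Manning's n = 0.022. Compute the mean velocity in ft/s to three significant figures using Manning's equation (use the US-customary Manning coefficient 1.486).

8.40 ft/s

A = b·y = 141.414 × 2.37 = 335.2 ft²
Wide channel: R ≈ y = 2.37 ft
Q = (1.486/n)·A·R^(2/3)·S^(1/2) = (1.486/0.022) × 335.2 × 2.370^(2/3) × 0.0049^(1/2) = 2817 ft³/s
V = Q/A = 2817/335.2 = 8.405 ft/s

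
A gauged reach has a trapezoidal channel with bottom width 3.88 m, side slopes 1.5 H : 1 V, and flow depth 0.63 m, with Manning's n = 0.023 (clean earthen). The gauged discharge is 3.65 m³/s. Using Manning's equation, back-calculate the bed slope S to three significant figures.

A = (b + z·y)·y = (3.88 + 1.5×0.63)×0.63 = 3.040 m²
P = b + 2y√(1+z²) = 3.88 + 2×0.63×√(1+1.5²) = 6.151 m
R = A/P = 3.040/6.151 = 0.4941 m
S = (Q·n / (1·A·R^(2/3)))² = (3.65×0.023 / (1×3.040×0.6250))² = 0.001952

0.00195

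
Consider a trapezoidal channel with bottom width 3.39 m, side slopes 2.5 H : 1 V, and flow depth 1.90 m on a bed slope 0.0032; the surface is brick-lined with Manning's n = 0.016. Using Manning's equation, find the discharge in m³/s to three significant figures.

A = (b + z·y)·y = (3.39 + 2.5×1.90)×1.90 = 15.47 m²
P = b + 2y√(1+z²) = 3.39 + 2×1.90×√(1+2.5²) = 13.62 m
R = A/P = 15.47/13.62 = 1.135 m
Q = (1/n)·A·R^(2/3)·S^(1/2) = (1/0.016) × 15.47 × 1.135^(2/3) × 0.0032^(1/2) = 59.51 m³/s

59.5 m³/s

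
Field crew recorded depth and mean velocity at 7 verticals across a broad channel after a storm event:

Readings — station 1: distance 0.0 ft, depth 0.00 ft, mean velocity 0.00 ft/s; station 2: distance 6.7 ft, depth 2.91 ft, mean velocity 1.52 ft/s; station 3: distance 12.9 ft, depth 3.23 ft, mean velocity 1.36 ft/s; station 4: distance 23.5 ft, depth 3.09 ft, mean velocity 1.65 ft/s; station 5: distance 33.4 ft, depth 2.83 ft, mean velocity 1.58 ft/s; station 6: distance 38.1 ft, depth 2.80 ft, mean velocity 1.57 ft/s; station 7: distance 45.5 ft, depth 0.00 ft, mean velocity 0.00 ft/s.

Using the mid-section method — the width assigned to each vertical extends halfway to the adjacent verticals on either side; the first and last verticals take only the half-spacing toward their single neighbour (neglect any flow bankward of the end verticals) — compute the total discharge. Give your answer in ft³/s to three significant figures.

177 ft³/s

w_2 = (12.9 − 0.0)/2 = 6.45 ft; q_2 = 1.52 × 2.91 × 6.45 = 28.53 ft³/s
w_3 = (23.5 − 6.7)/2 = 8.4 ft; q_3 = 1.36 × 3.23 × 8.4 = 36.90 ft³/s
w_4 = (33.4 − 12.9)/2 = 10.25 ft; q_4 = 1.65 × 3.09 × 10.25 = 52.26 ft³/s
w_5 = (38.1 − 23.5)/2 = 7.3 ft; q_5 = 1.58 × 2.83 × 7.3 = 32.64 ft³/s
w_6 = (45.5 − 33.4)/2 = 6.05 ft; q_6 = 1.57 × 2.80 × 6.05 = 26.60 ft³/s
Stations 1, 7 contribute zero (depth or velocity is 0).
Q = Σ qᵢ = 176.9 ft³/s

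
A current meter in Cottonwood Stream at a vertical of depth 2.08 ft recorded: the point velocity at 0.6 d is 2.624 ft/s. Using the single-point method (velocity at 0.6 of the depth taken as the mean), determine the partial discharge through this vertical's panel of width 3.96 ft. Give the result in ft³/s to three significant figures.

21.6 ft³/s

v̄ = v₀.₆ = 2.624 ft/s
q = v̄ × d × w = 2.624 × 2.08 × 3.96 = 21.61 ft³/s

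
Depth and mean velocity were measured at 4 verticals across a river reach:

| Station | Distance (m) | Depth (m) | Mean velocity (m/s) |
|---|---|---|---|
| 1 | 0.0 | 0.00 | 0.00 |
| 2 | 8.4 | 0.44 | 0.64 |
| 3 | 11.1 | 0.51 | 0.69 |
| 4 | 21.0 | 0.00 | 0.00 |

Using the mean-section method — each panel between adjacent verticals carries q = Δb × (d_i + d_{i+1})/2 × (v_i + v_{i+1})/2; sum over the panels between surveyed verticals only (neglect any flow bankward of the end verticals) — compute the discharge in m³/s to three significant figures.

2.32 m³/s

Panel 1-2: Δb = 8.4 m, d̄ = (0.00+0.44)/2 = 0.22, v̄ = (0.00+0.64)/2 = 0.32 → q = 8.4×0.22×0.32 = 0.5914 m³/s
Panel 2-3: Δb = 2.7 m, d̄ = (0.44+0.51)/2 = 0.475, v̄ = (0.64+0.69)/2 = 0.665 → q = 2.7×0.475×0.665 = 0.8529 m³/s
Panel 3-4: Δb = 9.9 m, d̄ = (0.51+0.00)/2 = 0.255, v̄ = (0.69+0.00)/2 = 0.345 → q = 9.9×0.255×0.345 = 0.8710 m³/s
Q = Σ q = 2.315 m³/s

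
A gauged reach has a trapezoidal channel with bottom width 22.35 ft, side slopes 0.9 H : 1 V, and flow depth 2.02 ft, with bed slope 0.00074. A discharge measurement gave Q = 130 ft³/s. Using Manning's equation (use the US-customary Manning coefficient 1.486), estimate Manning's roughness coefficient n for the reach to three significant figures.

0.0221

A = (b + z·y)·y = (22.35 + 0.9×2.02)×2.02 = 48.82 ft²
P = b + 2y√(1+z²) = 22.35 + 2×2.02×√(1+0.9²) = 27.79 ft
R = A/P = 48.82/27.79 = 1.757 ft
n = (1.486/Q)·A·R^(2/3)·S^(1/2) = (1.486/130) × 48.82 × 1.456 × 0.02720 = 0.02210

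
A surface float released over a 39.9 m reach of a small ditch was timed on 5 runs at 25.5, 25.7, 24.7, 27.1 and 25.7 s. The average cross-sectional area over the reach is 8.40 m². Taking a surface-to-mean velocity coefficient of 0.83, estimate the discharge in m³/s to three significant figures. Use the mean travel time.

10.8 m³/s

t̄ = (25.5 + 25.7 + 24.7 + 27.1 + 25.7) / 5 = 25.74 s
v_surface = L / t̄ = 39.9 / 25.74 = 1.550 m/s
v_mean = 0.83 × 1.550 = 1.287 m/s
Q = A × v_mean = 8.40 × 1.287 = 10.81 m³/s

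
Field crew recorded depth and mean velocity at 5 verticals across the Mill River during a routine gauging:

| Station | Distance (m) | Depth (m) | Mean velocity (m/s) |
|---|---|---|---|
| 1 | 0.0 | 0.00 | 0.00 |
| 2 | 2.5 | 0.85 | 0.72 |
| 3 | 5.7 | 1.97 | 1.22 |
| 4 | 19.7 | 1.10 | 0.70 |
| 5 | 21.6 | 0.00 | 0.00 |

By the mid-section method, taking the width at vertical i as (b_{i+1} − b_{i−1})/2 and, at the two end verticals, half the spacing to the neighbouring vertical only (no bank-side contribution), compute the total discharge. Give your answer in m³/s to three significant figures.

28.5 m³/s

w_2 = (5.7 − 0.0)/2 = 2.85 m; q_2 = 0.72 × 0.85 × 2.85 = 1.744 m³/s
w_3 = (19.7 − 2.5)/2 = 8.6 m; q_3 = 1.22 × 1.97 × 8.6 = 20.67 m³/s
w_4 = (21.6 − 5.7)/2 = 7.95 m; q_4 = 0.70 × 1.10 × 7.95 = 6.122 m³/s
Stations 1, 5 contribute zero (depth or velocity is 0).
Q = Σ qᵢ = 28.53 m³/s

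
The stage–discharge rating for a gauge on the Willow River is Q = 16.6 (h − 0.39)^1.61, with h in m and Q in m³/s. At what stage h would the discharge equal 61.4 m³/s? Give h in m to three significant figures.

2.64 m

h − h₀ = (Q/C)^(1/b) = (61.4/16.6)^(1/1.61) = 2.253 m
h = 0.39 + 2.253 = 2.643 m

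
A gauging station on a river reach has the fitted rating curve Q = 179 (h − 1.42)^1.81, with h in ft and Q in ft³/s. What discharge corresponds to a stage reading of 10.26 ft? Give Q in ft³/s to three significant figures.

9250 ft³/s

Q = 179 × (10.26 − 1.42)^1.81 = 179 × 8.84^1.81 = 9246 ft³/s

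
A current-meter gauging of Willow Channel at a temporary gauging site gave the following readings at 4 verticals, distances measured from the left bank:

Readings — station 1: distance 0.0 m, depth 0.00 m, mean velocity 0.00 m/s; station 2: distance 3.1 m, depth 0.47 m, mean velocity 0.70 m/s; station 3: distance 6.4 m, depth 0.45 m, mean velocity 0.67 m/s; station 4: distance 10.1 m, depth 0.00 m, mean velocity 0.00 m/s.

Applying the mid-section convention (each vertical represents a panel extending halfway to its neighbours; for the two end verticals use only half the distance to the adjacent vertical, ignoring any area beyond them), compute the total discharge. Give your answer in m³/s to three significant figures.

w_2 = (6.4 − 0.0)/2 = 3.2 m; q_2 = 0.70 × 0.47 × 3.2 = 1.053 m³/s
w_3 = (10.1 − 3.1)/2 = 3.5 m; q_3 = 0.67 × 0.45 × 3.5 = 1.055 m³/s
Stations 1, 4 contribute zero (depth or velocity is 0).
Q = Σ qᵢ = 2.108 m³/s

2.11 m³/s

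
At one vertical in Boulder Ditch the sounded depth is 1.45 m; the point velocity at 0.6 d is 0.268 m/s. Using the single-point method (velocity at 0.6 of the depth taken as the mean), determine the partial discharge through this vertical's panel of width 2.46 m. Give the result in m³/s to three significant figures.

v̄ = v₀.₆ = 0.268 m/s
q = v̄ × d × w = 0.2680 × 1.45 × 2.46 = 0.9560 m³/s

0.956 m³/s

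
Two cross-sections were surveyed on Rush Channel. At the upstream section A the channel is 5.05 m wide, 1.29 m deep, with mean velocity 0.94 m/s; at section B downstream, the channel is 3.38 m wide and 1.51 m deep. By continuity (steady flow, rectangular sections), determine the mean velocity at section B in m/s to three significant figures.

Q = A₁V₁ = (5.05×1.29) × 0.94 = 6.124 m³/s
A₂ = 3.38 × 1.51 = 5.104 m²
V₂ = Q/A₂ = 6.124/5.104 = 1.200 m/s

1.20 m/s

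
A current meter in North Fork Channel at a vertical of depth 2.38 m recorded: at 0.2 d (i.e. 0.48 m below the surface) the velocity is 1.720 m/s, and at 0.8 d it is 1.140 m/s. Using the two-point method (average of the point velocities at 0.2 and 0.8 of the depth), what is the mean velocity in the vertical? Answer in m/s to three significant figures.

v̄ = (1.720 + 1.140) / 2 = 1.430 m/s

1.43 m/s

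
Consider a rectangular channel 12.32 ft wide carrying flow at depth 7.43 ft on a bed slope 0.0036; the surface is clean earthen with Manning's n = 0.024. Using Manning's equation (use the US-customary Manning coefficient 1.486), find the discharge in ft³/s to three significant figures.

764 ft³/s

A = b·y = 12.32 × 7.43 = 91.54 ft²
P = b + 2y = 12.32 + 2×7.43 = 27.18 ft
R = A/P = 91.54/27.18 = 3.368 ft
Q = (1.486/n)·A·R^(2/3)·S^(1/2) = (1.486/0.024) × 91.54 × 3.368^(2/3) × 0.0036^(1/2) = 764.1 ft³/s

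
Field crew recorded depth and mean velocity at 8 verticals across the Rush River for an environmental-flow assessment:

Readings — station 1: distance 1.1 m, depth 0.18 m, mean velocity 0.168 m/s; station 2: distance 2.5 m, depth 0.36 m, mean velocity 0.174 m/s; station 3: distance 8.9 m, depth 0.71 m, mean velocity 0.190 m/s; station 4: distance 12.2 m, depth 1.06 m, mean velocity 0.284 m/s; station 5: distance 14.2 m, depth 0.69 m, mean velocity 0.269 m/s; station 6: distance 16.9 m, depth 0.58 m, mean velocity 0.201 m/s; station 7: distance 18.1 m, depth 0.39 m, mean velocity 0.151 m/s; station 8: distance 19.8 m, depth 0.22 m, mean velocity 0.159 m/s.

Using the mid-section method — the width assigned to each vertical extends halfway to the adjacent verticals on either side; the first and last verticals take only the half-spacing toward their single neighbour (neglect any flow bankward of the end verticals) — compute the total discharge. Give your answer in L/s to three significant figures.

2500 L/s

w_1 = (2.5 − 1.1)/2 = 0.7 m; q_1 = 0.168 × 0.18 × 0.7 = 0.02117 m³/s
w_2 = (8.9 − 1.1)/2 = 3.9 m; q_2 = 0.174 × 0.36 × 3.9 = 0.2443 m³/s
w_3 = (12.2 − 2.5)/2 = 4.85 m; q_3 = 0.190 × 0.71 × 4.85 = 0.6543 m³/s
w_4 = (14.2 − 8.9)/2 = 2.65 m; q_4 = 0.284 × 1.06 × 2.65 = 0.7978 m³/s
w_5 = (16.9 − 12.2)/2 = 2.35 m; q_5 = 0.269 × 0.69 × 2.35 = 0.4362 m³/s
w_6 = (18.1 − 14.2)/2 = 1.95 m; q_6 = 0.201 × 0.58 × 1.95 = 0.2273 m³/s
w_7 = (19.8 − 16.9)/2 = 1.45 m; q_7 = 0.151 × 0.39 × 1.45 = 0.08539 m³/s
w_8 = (19.8 − 18.1)/2 = 0.85 m; q_8 = 0.159 × 0.22 × 0.85 = 0.02973 m³/s
Q = Σ qᵢ = 2.496 m³/s
= 2.496 × 1000 = 2496 L/s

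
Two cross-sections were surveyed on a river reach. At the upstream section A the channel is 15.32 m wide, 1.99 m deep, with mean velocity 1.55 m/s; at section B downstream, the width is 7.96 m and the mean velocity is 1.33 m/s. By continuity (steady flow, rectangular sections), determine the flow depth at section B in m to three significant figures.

Q = A₁V₁ = (15.32×1.99) × 1.55 = 47.25 m³/s
d₂ = Q/(b₂ V₂) = 47.25/(7.96×1.33) = 4.464 m

4.46 m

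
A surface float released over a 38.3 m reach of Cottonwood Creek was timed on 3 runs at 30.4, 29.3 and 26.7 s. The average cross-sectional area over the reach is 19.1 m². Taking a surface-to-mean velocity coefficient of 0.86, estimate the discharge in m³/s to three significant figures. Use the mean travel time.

t̄ = (30.4 + 29.3 + 26.7) / 3 = 28.8 s
v_surface = L / t̄ = 38.3 / 28.8 = 1.330 m/s
v_mean = 0.86 × 1.330 = 1.144 m/s
Q = A × v_mean = 19.1 × 1.144 = 21.84 m³/s

21.8 m³/s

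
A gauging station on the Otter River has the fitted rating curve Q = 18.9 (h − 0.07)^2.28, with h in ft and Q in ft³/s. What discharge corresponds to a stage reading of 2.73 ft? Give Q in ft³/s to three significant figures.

176 ft³/s

Q = 18.9 × (2.73 − 0.07)^2.28 = 18.9 × 2.66^2.28 = 175.9 ft³/s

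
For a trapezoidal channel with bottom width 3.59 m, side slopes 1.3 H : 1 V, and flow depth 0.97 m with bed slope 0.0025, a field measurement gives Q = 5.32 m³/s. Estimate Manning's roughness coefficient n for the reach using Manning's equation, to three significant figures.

A = (b + z·y)·y = (3.59 + 1.3×0.97)×0.97 = 4.705 m²
P = b + 2y√(1+z²) = 3.59 + 2×0.97×√(1+1.3²) = 6.772 m
R = A/P = 4.705/6.772 = 0.6949 m
n = (1/Q)·A·R^(2/3)·S^(1/2) = (1/5.32) × 4.705 × 0.7845 × 0.05000 = 0.03469

0.0347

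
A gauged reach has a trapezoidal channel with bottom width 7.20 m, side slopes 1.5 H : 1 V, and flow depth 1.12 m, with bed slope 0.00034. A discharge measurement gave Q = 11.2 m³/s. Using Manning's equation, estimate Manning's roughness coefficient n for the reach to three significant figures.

A = (b + z·y)·y = (7.20 + 1.5×1.12)×1.12 = 9.946 m²
P = b + 2y√(1+z²) = 7.20 + 2×1.12×√(1+1.5²) = 11.24 m
R = A/P = 9.946/11.24 = 0.8850 m
n = (1/Q)·A·R^(2/3)·S^(1/2) = (1/11.2) × 9.946 × 0.9218 × 0.01844 = 0.01509

0.0151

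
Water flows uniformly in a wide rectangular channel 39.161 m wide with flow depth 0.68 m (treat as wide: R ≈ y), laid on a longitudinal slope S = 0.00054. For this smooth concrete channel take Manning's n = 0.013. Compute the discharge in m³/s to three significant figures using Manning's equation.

36.8 m³/s

A = b·y = 39.161 × 0.68 = 26.63 m²
Wide channel: R ≈ y = 0.68 m
Q = (1/n)·A·R^(2/3)·S^(1/2) = (1/0.013) × 26.63 × 0.6800^(2/3) × 0.00054^(1/2) = 36.81 m³/s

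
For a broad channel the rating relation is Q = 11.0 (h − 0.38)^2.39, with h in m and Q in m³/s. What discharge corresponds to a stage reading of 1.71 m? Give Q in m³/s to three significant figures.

21.7 m³/s

Q = 11.0 × (1.71 − 0.38)^2.39 = 11.0 × 1.33^2.39 = 21.75 m³/s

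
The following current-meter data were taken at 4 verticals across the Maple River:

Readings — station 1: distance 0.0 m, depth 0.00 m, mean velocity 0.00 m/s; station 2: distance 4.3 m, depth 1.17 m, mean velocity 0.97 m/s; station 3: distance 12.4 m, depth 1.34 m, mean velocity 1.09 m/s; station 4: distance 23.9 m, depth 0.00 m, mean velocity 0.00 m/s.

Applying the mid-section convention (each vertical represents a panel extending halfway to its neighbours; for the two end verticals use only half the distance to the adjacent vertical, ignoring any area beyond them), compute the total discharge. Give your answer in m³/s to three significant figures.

w_2 = (12.4 − 0.0)/2 = 6.2 m; q_2 = 0.97 × 1.17 × 6.2 = 7.036 m³/s
w_3 = (23.9 − 4.3)/2 = 9.8 m; q_3 = 1.09 × 1.34 × 9.8 = 14.31 m³/s
Stations 1, 4 contribute zero (depth or velocity is 0).
Q = Σ qᵢ = 21.35 m³/s

21.4 m³/s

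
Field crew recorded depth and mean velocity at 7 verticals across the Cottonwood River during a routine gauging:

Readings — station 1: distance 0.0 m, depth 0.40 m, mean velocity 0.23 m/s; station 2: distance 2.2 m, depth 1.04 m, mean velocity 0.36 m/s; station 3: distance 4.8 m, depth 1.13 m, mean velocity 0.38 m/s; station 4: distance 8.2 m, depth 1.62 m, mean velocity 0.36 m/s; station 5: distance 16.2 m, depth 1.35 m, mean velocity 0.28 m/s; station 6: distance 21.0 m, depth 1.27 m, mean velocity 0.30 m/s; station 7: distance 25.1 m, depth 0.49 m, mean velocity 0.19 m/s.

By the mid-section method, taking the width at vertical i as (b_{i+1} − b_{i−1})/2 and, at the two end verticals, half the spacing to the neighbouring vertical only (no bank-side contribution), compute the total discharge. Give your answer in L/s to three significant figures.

9920 L/s

w_1 = (2.2 − 0.0)/2 = 1.1 m; q_1 = 0.23 × 0.40 × 1.1 = 0.1012 m³/s
w_2 = (4.8 − 0.0)/2 = 2.4 m; q_2 = 0.36 × 1.04 × 2.4 = 0.8986 m³/s
w_3 = (8.2 − 2.2)/2 = 3 m; q_3 = 0.38 × 1.13 × 3 = 1.288 m³/s
w_4 = (16.2 − 4.8)/2 = 5.7 m; q_4 = 0.36 × 1.62 × 5.7 = 3.324 m³/s
w_5 = (21.0 − 8.2)/2 = 6.4 m; q_5 = 0.28 × 1.35 × 6.4 = 2.419 m³/s
w_6 = (25.1 − 16.2)/2 = 4.45 m; q_6 = 0.30 × 1.27 × 4.45 = 1.695 m³/s
w_7 = (25.1 − 21.0)/2 = 2.05 m; q_7 = 0.19 × 0.49 × 2.05 = 0.1909 m³/s
Q = Σ qᵢ = 9.918 m³/s
= 9.918 × 1000 = 9918 L/s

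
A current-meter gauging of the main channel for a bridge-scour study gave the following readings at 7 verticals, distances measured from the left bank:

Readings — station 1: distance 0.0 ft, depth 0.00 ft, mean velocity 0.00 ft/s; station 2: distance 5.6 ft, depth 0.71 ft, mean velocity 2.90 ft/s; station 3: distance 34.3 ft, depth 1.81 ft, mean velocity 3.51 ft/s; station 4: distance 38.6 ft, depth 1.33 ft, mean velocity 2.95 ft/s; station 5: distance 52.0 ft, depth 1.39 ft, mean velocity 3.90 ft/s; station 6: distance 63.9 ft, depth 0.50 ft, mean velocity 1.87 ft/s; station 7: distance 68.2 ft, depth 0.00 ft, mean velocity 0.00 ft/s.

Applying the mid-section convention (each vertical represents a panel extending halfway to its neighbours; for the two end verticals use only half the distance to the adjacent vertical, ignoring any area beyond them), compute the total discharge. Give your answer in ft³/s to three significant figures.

251 ft³/s

w_2 = (34.3 − 0.0)/2 = 17.15 ft; q_2 = 2.90 × 0.71 × 17.15 = 35.31 ft³/s
w_3 = (38.6 − 5.6)/2 = 16.5 ft; q_3 = 3.51 × 1.81 × 16.5 = 104.8 ft³/s
w_4 = (52.0 − 34.3)/2 = 8.85 ft; q_4 = 2.95 × 1.33 × 8.85 = 34.72 ft³/s
w_5 = (63.9 − 38.6)/2 = 12.65 ft; q_5 = 3.90 × 1.39 × 12.65 = 68.58 ft³/s
w_6 = (68.2 − 52.0)/2 = 8.1 ft; q_6 = 1.87 × 0.50 × 8.1 = 7.574 ft³/s
Stations 1, 7 contribute zero (depth or velocity is 0).
Q = Σ qᵢ = 251.0 ft³/s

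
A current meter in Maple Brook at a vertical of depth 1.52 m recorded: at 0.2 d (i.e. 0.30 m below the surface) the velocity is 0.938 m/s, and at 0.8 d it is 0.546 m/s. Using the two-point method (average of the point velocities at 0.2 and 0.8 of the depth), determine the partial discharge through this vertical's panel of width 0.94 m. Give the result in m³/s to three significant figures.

v̄ = (0.938 + 0.546) / 2 = 0.7420 m/s
q = v̄ × d × w = 0.7420 × 1.52 × 0.94 = 1.060 m³/s

1.06 m³/s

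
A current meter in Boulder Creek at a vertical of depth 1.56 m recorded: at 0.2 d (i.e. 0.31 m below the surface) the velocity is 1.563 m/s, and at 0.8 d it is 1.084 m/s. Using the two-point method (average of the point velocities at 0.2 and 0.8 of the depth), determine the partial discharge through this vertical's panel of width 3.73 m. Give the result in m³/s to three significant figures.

v̄ = (1.563 + 1.084) / 2 = 1.324 m/s
q = v̄ × d × w = 1.324 × 1.56 × 3.73 = 7.701 m³/s

7.70 m³/s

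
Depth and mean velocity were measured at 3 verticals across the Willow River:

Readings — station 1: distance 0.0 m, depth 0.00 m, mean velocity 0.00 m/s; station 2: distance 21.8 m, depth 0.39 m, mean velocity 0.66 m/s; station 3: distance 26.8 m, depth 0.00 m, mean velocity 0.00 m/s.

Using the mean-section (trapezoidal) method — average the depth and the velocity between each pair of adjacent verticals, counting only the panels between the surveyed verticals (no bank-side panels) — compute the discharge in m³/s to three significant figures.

Panel 1-2: Δb = 21.8 m, d̄ = (0.00+0.39)/2 = 0.195, v̄ = (0.00+0.66)/2 = 0.33 → q = 21.8×0.195×0.33 = 1.403 m³/s
Panel 2-3: Δb = 5 m, d̄ = (0.39+0.00)/2 = 0.195, v̄ = (0.66+0.00)/2 = 0.33 → q = 5×0.195×0.33 = 0.3218 m³/s
Q = Σ q = 1.725 m³/s

1.72 m³/s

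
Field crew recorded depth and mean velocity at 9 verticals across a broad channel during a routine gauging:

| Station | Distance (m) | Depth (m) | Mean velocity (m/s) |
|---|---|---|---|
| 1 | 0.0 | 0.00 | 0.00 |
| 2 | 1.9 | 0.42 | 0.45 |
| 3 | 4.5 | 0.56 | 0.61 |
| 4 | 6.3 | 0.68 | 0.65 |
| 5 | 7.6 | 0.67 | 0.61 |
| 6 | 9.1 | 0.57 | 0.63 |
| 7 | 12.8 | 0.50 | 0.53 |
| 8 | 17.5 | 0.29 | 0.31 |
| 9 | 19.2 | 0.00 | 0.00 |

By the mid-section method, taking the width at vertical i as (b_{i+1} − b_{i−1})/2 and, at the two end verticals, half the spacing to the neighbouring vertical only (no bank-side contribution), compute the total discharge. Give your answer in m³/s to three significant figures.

w_2 = (4.5 − 0.0)/2 = 2.25 m; q_2 = 0.45 × 0.42 × 2.25 = 0.4253 m³/s
w_3 = (6.3 − 1.9)/2 = 2.2 m; q_3 = 0.61 × 0.56 × 2.2 = 0.7515 m³/s
w_4 = (7.6 − 4.5)/2 = 1.55 m; q_4 = 0.65 × 0.68 × 1.55 = 0.6851 m³/s
w_5 = (9.1 − 6.3)/2 = 1.4 m; q_5 = 0.61 × 0.67 × 1.4 = 0.5722 m³/s
w_6 = (12.8 − 7.6)/2 = 2.6 m; q_6 = 0.63 × 0.57 × 2.6 = 0.9337 m³/s
w_7 = (17.5 − 9.1)/2 = 4.2 m; q_7 = 0.53 × 0.50 × 4.2 = 1.113 m³/s
w_8 = (19.2 − 12.8)/2 = 3.2 m; q_8 = 0.31 × 0.29 × 3.2 = 0.2877 m³/s
Stations 1, 9 contribute zero (depth or velocity is 0).
Q = Σ qᵢ = 4.768 m³/s

4.77 m³/s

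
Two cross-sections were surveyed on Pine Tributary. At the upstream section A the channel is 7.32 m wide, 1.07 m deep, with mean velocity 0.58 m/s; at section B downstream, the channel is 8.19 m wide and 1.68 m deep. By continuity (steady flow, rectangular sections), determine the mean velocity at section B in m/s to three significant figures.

0.330 m/s

Q = A₁V₁ = (7.32×1.07) × 0.58 = 4.543 m³/s
A₂ = 8.19 × 1.68 = 13.76 m²
V₂ = Q/A₂ = 4.543/13.76 = 0.3302 m/s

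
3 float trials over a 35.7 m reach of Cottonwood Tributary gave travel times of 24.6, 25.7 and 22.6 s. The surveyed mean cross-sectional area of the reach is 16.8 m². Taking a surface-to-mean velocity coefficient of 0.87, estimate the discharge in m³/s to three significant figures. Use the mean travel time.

t̄ = (24.6 + 25.7 + 22.6) / 3 = 24.3 s
v_surface = L / t̄ = 35.7 / 24.3 = 1.469 m/s
v_mean = 0.87 × 1.469 = 1.278 m/s
Q = A × v_mean = 16.8 × 1.278 = 21.47 m³/s

21.5 m³/s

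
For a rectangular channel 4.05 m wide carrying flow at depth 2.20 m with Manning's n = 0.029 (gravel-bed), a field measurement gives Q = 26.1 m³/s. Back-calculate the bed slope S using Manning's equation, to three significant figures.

0.00672

A = b·y = 4.05 × 2.20 = 8.910 m²
P = b + 2y = 4.05 + 2×2.20 = 8.450 m
R = A/P = 8.910/8.450 = 1.054 m
S = (Q·n / (1·A·R^(2/3)))² = (26.1×0.029 / (1×8.910×1.036))² = 0.006724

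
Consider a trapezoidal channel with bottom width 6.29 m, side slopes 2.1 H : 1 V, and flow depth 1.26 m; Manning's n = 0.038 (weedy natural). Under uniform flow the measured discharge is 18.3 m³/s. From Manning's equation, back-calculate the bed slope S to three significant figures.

0.00422

A = (b + z·y)·y = (6.29 + 2.1×1.26)×1.26 = 11.26 m²
P = b + 2y√(1+z²) = 6.29 + 2×1.26×√(1+2.1²) = 12.15 m
R = A/P = 11.26/12.15 = 0.9266 m
S = (Q·n / (1·A·R^(2/3)))² = (18.3×0.038 / (1×11.26×0.9504))² = 0.004223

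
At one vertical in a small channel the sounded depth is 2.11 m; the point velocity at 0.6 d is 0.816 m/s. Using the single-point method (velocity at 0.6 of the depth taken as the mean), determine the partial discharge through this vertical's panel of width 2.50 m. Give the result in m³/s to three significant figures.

4.30 m³/s

v̄ = v₀.₆ = 0.816 m/s
q = v̄ × d × w = 0.8160 × 2.11 × 2.50 = 4.304 m³/s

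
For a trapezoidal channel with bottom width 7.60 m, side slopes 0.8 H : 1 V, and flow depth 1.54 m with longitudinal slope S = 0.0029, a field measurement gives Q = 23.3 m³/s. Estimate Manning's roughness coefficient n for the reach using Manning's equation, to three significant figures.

A = (b + z·y)·y = (7.60 + 0.8×1.54)×1.54 = 13.60 m²
P = b + 2y√(1+z²) = 7.60 + 2×1.54×√(1+0.8²) = 11.54 m
R = A/P = 13.60/11.54 = 1.178 m
n = (1/Q)·A·R^(2/3)·S^(1/2) = (1/23.3) × 13.60 × 1.116 × 0.05385 = 0.03507

0.0351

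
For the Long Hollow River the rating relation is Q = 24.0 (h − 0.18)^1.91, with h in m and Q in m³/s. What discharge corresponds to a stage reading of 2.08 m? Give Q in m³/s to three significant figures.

81.8 m³/s

Q = 24.0 × (2.08 − 0.18)^1.91 = 24.0 × 1.9^1.91 = 81.78 m³/s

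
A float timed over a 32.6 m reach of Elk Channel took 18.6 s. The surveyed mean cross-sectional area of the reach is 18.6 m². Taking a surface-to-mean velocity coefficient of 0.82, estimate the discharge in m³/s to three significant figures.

v_surface = L / t̄ = 32.6 / 18.6 = 1.753 m/s
v_mean = 0.82 × 1.753 = 1.437 m/s
Q = A × v_mean = 18.6 × 1.437 = 26.73 m³/s

26.7 m³/s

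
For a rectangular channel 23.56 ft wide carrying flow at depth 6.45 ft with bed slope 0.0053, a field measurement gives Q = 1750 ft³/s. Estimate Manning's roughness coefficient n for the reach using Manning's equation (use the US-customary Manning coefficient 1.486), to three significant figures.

A = b·y = 23.56 × 6.45 = 152.0 ft²
P = b + 2y = 23.56 + 2×6.45 = 36.46 ft
R = A/P = 152.0/36.46 = 4.168 ft
n = (1.486/Q)·A·R^(2/3)·S^(1/2) = (1.486/1750) × 152.0 × 2.590 × 0.07280 = 0.02433

0.0243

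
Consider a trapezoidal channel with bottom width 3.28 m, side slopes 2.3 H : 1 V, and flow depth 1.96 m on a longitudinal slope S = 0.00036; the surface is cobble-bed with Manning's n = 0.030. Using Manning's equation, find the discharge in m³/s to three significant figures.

A = (b + z·y)·y = (3.28 + 2.3×1.96)×1.96 = 15.26 m²
P = b + 2y√(1+z²) = 3.28 + 2×1.96×√(1+2.3²) = 13.11 m
R = A/P = 15.26/13.11 = 1.164 m
Q = (1/n)·A·R^(2/3)·S^(1/2) = (1/0.030) × 15.26 × 1.164^(2/3) × 0.00036^(1/2) = 10.68 m³/s

10.7 m³/s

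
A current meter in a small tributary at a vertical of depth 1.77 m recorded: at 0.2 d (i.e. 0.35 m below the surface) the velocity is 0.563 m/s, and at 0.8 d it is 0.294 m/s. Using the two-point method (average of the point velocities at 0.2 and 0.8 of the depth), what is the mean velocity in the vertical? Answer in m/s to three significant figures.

0.429 m/s

v̄ = (0.563 + 0.294) / 2 = 0.4285 m/s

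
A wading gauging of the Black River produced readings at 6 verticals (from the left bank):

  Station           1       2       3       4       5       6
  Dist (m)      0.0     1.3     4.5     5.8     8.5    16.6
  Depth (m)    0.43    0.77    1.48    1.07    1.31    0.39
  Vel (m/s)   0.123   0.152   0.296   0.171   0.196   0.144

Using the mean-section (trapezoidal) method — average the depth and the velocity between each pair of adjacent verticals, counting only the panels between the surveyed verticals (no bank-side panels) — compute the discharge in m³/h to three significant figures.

Panel 1-2: Δb = 1.3 m, d̄ = (0.43+0.77)/2 = 0.6, v̄ = (0.123+0.152)/2 = 0.1375 → q = 1.3×0.6×0.1375 = 0.1073 m³/s
Panel 2-3: Δb = 3.2 m, d̄ = (0.77+1.48)/2 = 1.125, v̄ = (0.152+0.296)/2 = 0.224 → q = 3.2×1.125×0.224 = 0.8064 m³/s
Panel 3-4: Δb = 1.3 m, d̄ = (1.48+1.07)/2 = 1.275, v̄ = (0.296+0.171)/2 = 0.2335 → q = 1.3×1.275×0.2335 = 0.3870 m³/s
Panel 4-5: Δb = 2.7 m, d̄ = (1.07+1.31)/2 = 1.19, v̄ = (0.171+0.196)/2 = 0.1835 → q = 2.7×1.19×0.1835 = 0.5896 m³/s
Panel 5-6: Δb = 8.1 m, d̄ = (1.31+0.39)/2 = 0.85, v̄ = (0.196+0.144)/2 = 0.17 → q = 8.1×0.85×0.17 = 1.170 m³/s
Q = Σ q = 3.061 m³/s
= 3.061 × 3600 = 11020 m³/h

11000 m³/h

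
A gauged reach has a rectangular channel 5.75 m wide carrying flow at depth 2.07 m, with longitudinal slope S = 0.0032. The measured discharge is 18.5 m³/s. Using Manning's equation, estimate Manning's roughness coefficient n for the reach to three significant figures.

0.0412

A = b·y = 5.75 × 2.07 = 11.90 m²
P = b + 2y = 5.75 + 2×2.07 = 9.890 m
R = A/P = 11.90/9.890 = 1.203 m
n = (1/Q)·A·R^(2/3)·S^(1/2) = (1/18.5) × 11.90 × 1.131 × 0.05657 = 0.04118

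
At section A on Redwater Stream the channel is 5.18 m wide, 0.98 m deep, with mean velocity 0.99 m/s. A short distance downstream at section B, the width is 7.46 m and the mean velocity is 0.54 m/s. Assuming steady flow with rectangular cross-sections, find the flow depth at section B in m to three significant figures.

Q = A₁V₁ = (5.18×0.98) × 0.99 = 5.026 m³/s
d₂ = Q/(b₂ V₂) = 5.026/(7.46×0.54) = 1.248 m

1.25 m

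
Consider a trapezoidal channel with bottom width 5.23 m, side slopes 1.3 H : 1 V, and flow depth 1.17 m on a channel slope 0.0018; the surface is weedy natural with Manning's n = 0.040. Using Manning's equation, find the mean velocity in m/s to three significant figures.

0.967 m/s

A = (b + z·y)·y = (5.23 + 1.3×1.17)×1.17 = 7.899 m²
P = b + 2y√(1+z²) = 5.23 + 2×1.17×√(1+1.3²) = 9.068 m
R = A/P = 7.899/9.068 = 0.8711 m
Q = (1/n)·A·R^(2/3)·S^(1/2) = (1/0.040) × 7.899 × 0.8711^(2/3) × 0.0018^(1/2) = 7.641 m³/s
V = Q/A = 7.641/7.899 = 0.9674 m/s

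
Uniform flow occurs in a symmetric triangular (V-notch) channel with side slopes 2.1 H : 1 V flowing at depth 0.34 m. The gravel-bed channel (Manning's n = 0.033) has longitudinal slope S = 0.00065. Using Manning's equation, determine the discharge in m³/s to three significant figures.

0.0538 m³/s

A = z·y² = 2.1×0.34² = 0.2428 m²
P = 2y√(1+z²) = 2×0.34×√(1+2.1²) = 1.582 m
R = A/P = 0.2428/1.582 = 0.1535 m
Q = (1/n)·A·R^(2/3)·S^(1/2) = (1/0.033) × 0.2428 × 0.1535^(2/3) × 0.00065^(1/2) = 0.05376 m³/s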